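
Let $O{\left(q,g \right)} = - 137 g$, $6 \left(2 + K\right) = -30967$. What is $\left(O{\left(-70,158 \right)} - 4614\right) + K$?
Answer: $- \frac{188539}{6} \approx -31423.0$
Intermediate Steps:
$K = - \frac{30979}{6}$ ($K = -2 + \frac{1}{6} \left(-30967\right) = -2 - \frac{30967}{6} = - \frac{30979}{6} \approx -5163.2$)
$\left(O{\left(-70,158 \right)} - 4614\right) + K = \left(\left(-137\right) 158 - 4614\right) - \frac{30979}{6} = \left(-21646 - 4614\right) - \frac{30979}{6} = -26260 - \frac{30979}{6} = - \frac{188539}{6}$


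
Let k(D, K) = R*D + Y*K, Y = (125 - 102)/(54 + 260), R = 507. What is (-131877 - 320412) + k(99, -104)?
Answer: -63130268/157 ≈ -4.0210e+5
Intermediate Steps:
Y = 23/314 ≈ 0.073248
k(D, K) = 507*D + 23*K/314
(-131877 - 320412) + k(99, -104) = (-131877 - 320412) + (507*99 + (23/314)*(-104)) = -452289 + (50193 - 1196/157) = -452289 + 7879105/157 = -63130268/157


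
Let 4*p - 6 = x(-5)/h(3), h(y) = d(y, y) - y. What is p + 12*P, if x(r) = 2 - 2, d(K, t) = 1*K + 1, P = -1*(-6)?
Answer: 147/2 ≈ 73.500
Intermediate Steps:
P = 6
d(K, t) = 1 + K (d(K, t) = K + 1 = 1 + K)
x(r) = 0
h(y) = 1 (h(y) = (1 + y) - y = 1)
p = 3/2 (p = 3/2 + (0/1)/4 = 3/2 + (0*1)/4 = 3/2 + (¼)*0 = 3/2 + 0 = 3/2 ≈ 1.5000)
p + 12*P = 3/2 + 12*6 = 3/2 + 72 = 147/2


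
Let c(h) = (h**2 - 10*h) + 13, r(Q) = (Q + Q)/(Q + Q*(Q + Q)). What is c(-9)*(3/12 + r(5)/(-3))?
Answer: 1150/33 ≈ 34.849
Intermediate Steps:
r(Q) = 2*Q/(Q + 2*Q**2) (r(Q) = (2*Q)/(Q + Q*(2*Q)) = (2*Q)/(Q + 2*Q**2) = 2*Q/(Q + 2*Q**2))
c(h) = 13 + h**2 - 10*h
c(-9)*(3/12 + r(5)/(-3)) = (13 + (-9)**2 - 10*(-9))*(3/12 + (2/(1 + 2*5))/(-3)) = (13 + 81 + 90)*(3*(1/12) + (2/(1 + 10))*(-1/3)) = 184*(1/4 + (2/11)*(-1/3)) = 184*(1/4 - 2/33) = 184*(25/132) = 1150/33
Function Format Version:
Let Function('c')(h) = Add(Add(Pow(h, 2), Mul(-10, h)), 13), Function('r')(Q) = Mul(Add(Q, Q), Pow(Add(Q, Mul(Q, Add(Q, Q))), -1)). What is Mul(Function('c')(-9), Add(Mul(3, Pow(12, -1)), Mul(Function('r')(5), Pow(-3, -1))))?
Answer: Rational(1150, 33) ≈ 34.849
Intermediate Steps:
Function('r')(Q) = Mul(2, Q, Pow(Add(Q, Mul(2, Pow(Q, 2))), -1)) (Function('r')(Q) = Mul(Mul(2, Q), Pow(Add(Q, Mul(Q, Mul(2, Q))), -1)) = Mul(Mul(2, Q), Pow(Add(Q, Mul(2, Pow(Q, 2))), -1)) = Mul(2, Q, Pow(Add(Q, Mul(2, Pow(Q, 2))), -1)))
Function('c')(h) = Add(13, Pow(h, 2), Mul(-10, h))
Mul(Function('c')(-9), Add(Mul(3, Pow(12, -1)), Mul(Function('r')(5), Pow(-3, -1)))) = Mul(Add(13, Pow(-9, 2), Mul(-10, -9)), Add(Mul(3, Pow(12, -1)), Mul(Mul(2, Pow(Add(1, Mul(2, 5)), -1)), Pow(-3, -1)))) = Mul(Add(13, 81, 90), Add(Mul(3, Rational(1, 12)), Mul(Mul(2, Pow(Add(1, 10), -1)), Rational(-1, 3)))) = Mul(184, Add(Rational(1, 4), Mul(Mul(2, Pow(11, -1)), Rational(-1, 3)))) = Mul(184, Add(Rational(1, 4), Mul(Mul(2, Rational(1, 11)), Rational(-1, 3)))) = Mul(184, Add(Rational(1, 4), Mul(Rational(2, 11), Rational(-1, 3)))) = Mul(184, Add(Rational(1, 4), Rational(-2, 33))) = Mul(184, Rational(25, 132)) = Rational(1150, 33)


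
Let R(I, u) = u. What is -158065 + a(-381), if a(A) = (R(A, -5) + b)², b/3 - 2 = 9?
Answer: -157281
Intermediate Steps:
b = 33 (b = 6 + 3*9 = 6 + 27 = 33)
a(A) = 784 (a(A) = (-5 + 33)² = 28² = 784)
-158065 + a(-381) = -158065 + 784 = -157281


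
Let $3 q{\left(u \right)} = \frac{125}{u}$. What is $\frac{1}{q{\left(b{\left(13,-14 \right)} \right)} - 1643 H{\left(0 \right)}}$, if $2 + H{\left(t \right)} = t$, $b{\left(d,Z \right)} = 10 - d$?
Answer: $\frac{9}{29449} \approx 0.00030561$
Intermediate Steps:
$H{\left(t \right)} = -2 + t$
$q{\left(u \right)} = \frac{125}{3 u}$ ($q{\left(u \right)} = \frac{125 \frac{1}{u}}{3} = \frac{125}{3 u}$)
$\frac{1}{q{\left(b{\left(13,-14 \right)} \right)} - 1643 H{\left(0 \right)}} = \frac{1}{\frac{125}{3 \left(10 - 13\right)} - 1643 \left(-2 + 0\right)} = \frac{1}{\frac{125}{3 \left(10 - 13\right)} - -3286} = \frac{1}{\frac{125}{3 \left(-3\right)} + 3286} = \frac{1}{\frac{125}{3} \left(- \frac{1}{3}\right) + 3286} = \frac{1}{- \frac{125}{9} + 3286} = \frac{1}{\frac{29449}{9}} = \frac{9}{29449}$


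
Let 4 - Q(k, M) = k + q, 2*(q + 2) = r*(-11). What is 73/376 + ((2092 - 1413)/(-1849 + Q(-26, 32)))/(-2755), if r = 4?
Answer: 361256729/1859404600 ≈ 0.19429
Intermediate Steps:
q = -24 (q = -2 + (4*(-11))/2 = -2 + (½)*(-44) = -2 - 22 = -24)
Q(k, M) = 28 - k (Q(k, M) = 4 - (k - 24) = 4 - (-24 + k) = 4 + (24 - k) = 28 - k)
73/376 + ((2092 - 1413)/(-1849 + Q(-26, 32)))/(-2755) = 73/376 + ((2092 - 1413)/(-1849 + (28 - 1*(-26))))/(-2755) = 73*(1/376) + (679/(-1849 + (28 + 26)))*(-1/2755) = 73/376 + (679/(-1849 + 54))*(-1/2755) = 73/376 + (679/(-1795))*(-1/2755) = 73/376 + (679*(-1/1795))*(-1/2755) = 73/376 - 679/1795*(-1/2755) = 73/376 + 679/4945225 = 361256729/1859404600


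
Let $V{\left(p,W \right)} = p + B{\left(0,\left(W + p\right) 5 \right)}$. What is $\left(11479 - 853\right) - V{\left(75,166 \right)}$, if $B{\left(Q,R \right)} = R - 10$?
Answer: $9356$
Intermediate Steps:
$B{\left(Q,R \right)} = -10 + R$
$V{\left(p,W \right)} = -10 + 5 W + 6 p$ ($V{\left(p,W \right)} = p + \left(-10 + \left(W + p\right) 5\right) = p - \left(10 - 5 W - 5 p\right) = p + \left(-10 + 5 W + 5 p\right) = -10 + 5 W + 6 p$)
$\left(11479 - 853\right) - V{\left(75,166 \right)} = \left(11479 - 853\right) - \left(-10 + 5 \cdot 166 + 6 \cdot 75\right) = 10626 - \left(-10 + 830 + 450\right) = 10626 - 1270 = 9356$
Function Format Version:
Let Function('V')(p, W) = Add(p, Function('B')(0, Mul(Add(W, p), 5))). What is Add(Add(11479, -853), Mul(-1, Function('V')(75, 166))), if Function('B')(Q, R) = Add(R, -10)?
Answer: 9356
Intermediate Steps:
Function('B')(Q, R) = Add(-10, R)
Function('V')(p, W) = Add(-10, Mul(5, W), Mul(6, p)) (Function('V')(p, W) = Add(p, Add(-10, Mul(Add(W, p), 5))) = Add(p, Add(-10, Add(Mul(5, W), Mul(5, p)))) = Add(p, Add(-10, Mul(5, W), Mul(5, p))) = Add(-10, Mul(5, W), Mul(6, p)))
Add(Add(11479, -853), Mul(-1, Function('V')(75, 166))) = Add(Add(11479, -853), Mul(-1, Add(-10, Mul(5, 166), Mul(6, 75)))) = Add(10626, Mul(-1, Add(-10, 830, 450))) = Add(10626, Mul(-1, 1270)) = Add(10626, -1270) = 9356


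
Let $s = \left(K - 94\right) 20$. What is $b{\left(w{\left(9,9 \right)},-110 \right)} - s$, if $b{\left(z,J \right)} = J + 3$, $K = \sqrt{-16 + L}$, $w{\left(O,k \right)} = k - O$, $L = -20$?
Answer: $1773 - 120 i \approx 1773.0 - 120.0 i$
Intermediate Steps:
$K = 6 i$ ($K = \sqrt{-16 - 20} = \sqrt{-36} = 6 i \approx 6.0 i$)
$b{\left(z,J \right)} = 3 + J$
$s = -1880 + 120 i$ ($s = \left(6 i - 94\right) 20 = \left(-94 + 6 i\right) 20 = -1880 + 120 i \approx -1880.0 + 120.0 i$)
$b{\left(w{\left(9,9 \right)},-110 \right)} - s = \left(3 - 110\right) - \left(-1880 + 120 i\right) = -107 + \left(1880 - 120 i\right) = 1773 - 120 i$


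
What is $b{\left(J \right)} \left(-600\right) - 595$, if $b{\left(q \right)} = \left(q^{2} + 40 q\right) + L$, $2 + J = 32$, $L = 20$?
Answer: $-1272595$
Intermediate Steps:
$J = 30$ ($J = -2 + 32 = 30$)
$b{\left(q \right)} = 20 + q^{2} + 40 q$ ($b{\left(q \right)} = \left(q^{2} + 40 q\right) + 20 = 20 + q^{2} + 40 q$)
$b{\left(J \right)} \left(-600\right) - 595 = \left(20 + 30^{2} + 40 \cdot 30\right) \left(-600\right) - 595 = \left(20 + 900 + 1200\right) \left(-600\right) - 595 = 2120 \left(-600\right) - 595 = -1272000 - 595 = -1272595$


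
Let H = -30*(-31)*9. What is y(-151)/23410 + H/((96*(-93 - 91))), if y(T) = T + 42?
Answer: -16488923/34459520 ≈ -0.47850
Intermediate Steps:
H = 8370 (H = 930*9 = 8370)
y(T) = 42 + T
y(-151)/23410 + H/((96*(-93 - 91))) = (42 - 151)/23410 + 8370/((96*(-93 - 91))) = -109*1/23410 + 8370/((96*(-184))) = -109/23410 + 8370/(-17664) = -109/23410 + 8370*(-1/17664) = -109/23410 - 1395/2944 = -16488923/34459520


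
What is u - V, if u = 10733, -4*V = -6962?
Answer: 17985/2 ≈ 8992.5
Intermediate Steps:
V = 3481/2 (V = -¼*(-6962) = 3481/2 ≈ 1740.5)
u - V = 10733 - 1*3481/2 = 10733 - 3481/2 = 17985/2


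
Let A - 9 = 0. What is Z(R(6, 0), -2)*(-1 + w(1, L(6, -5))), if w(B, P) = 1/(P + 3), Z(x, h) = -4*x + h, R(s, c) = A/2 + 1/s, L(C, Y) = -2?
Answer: 0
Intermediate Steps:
A = 9 (A = 9 + 0 = 9)
R(s, c) = 9/2 + 1/s
Z(x, h) = h - 4*x
w(B, P) = 1/(3 + P)
Z(R(6, 0), -2)*(-1 + w(1, L(6, -5))) = (-2 - 4*(9/2 + 1/6))*(-1 + 1/(3 - 2)) = (-2 - 4*(9/2 + ⅙))*(-1 + 1/1) = (-2 - 4*14/3)*(-1 + 1) = (-2 - 56/3)*0 = -62/3*0 = 0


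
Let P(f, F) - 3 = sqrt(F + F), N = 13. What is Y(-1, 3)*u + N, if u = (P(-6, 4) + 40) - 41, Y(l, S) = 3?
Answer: 19 + 6*sqrt(2) ≈ 27.485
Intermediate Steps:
P(f, F) = 3 + sqrt(2)*sqrt(F) (P(f, F) = 3 + sqrt(F + F) = 3 + sqrt(2*F) = 3 + sqrt(2)*sqrt(F))
u = 2 + 2*sqrt(2) (u = ((3 + sqrt(2)*sqrt(4)) + 40) - 41 = ((3 + sqrt(2)*2) + 40) - 41 = ((3 + 2*sqrt(2)) + 40) - 41 = (43 + 2*sqrt(2)) - 41 = 2 + 2*sqrt(2) ≈ 4.8284)
Y(-1, 3)*u + N = 3*(2 + 2*sqrt(2)) + 13 = (6 + 6*sqrt(2)) + 13 = 19 + 6*sqrt(2)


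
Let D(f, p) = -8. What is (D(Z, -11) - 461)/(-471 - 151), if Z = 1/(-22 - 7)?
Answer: 469/622 ≈ 0.75402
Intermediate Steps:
Z = -1/29 (Z = 1/(-29) = -1/29 ≈ -0.034483)
(D(Z, -11) - 461)/(-471 - 151) = (-8 - 461)/(-471 - 151) = -469/(-622) = -469*(-1/622) = 469/622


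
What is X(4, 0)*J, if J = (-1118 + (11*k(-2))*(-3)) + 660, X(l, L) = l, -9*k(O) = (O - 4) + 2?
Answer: -5672/3 ≈ -1890.7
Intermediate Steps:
k(O) = 2/9 - O/9 (k(O) = -((O - 4) + 2)/9 = -((-4 + O) + 2)/9 = -(-2 + O)/9 = 2/9 - O/9)
J = -1418/3 (J = (-1118 + (11*(2/9 - ⅑*(-2)))*(-3)) + 660 = (-1118 + (11*(2/9 + 2/9))*(-3)) + 660 = (-1118 + (11*(4/9))*(-3)) + 660 = (-1118 + (44/9)*(-3)) + 660 = (-1118 - 44/3) + 660 = -3398/3 + 660 = -1418/3 ≈ -472.67)
X(4, 0)*J = 4*(-1418/3) = -5672/3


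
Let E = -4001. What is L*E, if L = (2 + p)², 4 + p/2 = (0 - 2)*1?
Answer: -400100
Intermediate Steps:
p = -12 (p = -8 + 2*((0 - 2)*1) = -8 + 2*(-2*1) = -8 + 2*(-2) = -8 - 4 = -12)
L = 100 (L = (2 - 12)² = (-10)² = 100)
L*E = 100*(-4001) = -400100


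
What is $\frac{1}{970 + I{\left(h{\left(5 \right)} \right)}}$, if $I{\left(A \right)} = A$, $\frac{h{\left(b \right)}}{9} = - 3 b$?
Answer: $\frac{1}{835} \approx 0.0011976$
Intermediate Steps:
$h{\left(b \right)} = - 27 b$ ($h{\left(b \right)} = 9 \left(- 3 b\right) = - 27 b$)
$\frac{1}{970 + I{\left(h{\left(5 \right)} \right)}} = \frac{1}{970 - 135} = \frac{1}{835}$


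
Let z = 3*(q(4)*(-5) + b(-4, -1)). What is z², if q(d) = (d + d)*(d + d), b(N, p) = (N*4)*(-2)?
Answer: 746496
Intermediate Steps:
b(N, p) = -8*N (b(N, p) = (4*N)*(-2) = -8*N)
q(d) = 4*d² (q(d) = (2*d)*(2*d) = 4*d²)
z = -864 (z = 3*((4*4²)*(-5) - 8*(-4)) = 3*((4*16)*(-5) + 32) = 3*(64*(-5) + 32) = 3*(-320 + 32) = 3*(-288) = -864)
z² = (-864)² = 746496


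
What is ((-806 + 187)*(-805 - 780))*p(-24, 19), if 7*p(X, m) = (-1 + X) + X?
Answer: -6867805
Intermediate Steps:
p(X, m) = -1/7 + 2*X/7 (p(X, m) = ((-1 + X) + X)/7 = (-1 + 2*X)/7 = -1/7 + 2*X/7)
((-806 + 187)*(-805 - 780))*p(-24, 19) = ((-806 + 187)*(-805 - 780))*(-1/7 + (2/7)*(-24)) = (-619*(-1585))*(-1/7 - 48/7) = 981115*(-7) = -6867805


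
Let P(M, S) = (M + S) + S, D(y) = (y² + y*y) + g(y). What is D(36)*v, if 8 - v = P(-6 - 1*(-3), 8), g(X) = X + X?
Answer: -13320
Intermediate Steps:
g(X) = 2*X
D(y) = 2*y + 2*y² (D(y) = (y² + y*y) + 2*y = (y² + y²) + 2*y = 2*y² + 2*y = 2*y + 2*y²)
P(M, S) = M + 2*S
v = -5 (v = 8 - ((-6 - 1*(-3)) + 2*8) = 8 - ((-6 + 3) + 16) = 8 - (-3 + 16) = 8 - 1*13 = 8 - 13 = -5)
D(36)*v = (2*36*(1 + 36))*(-5) = (2*36*37)*(-5) = 2664*(-5) = -13320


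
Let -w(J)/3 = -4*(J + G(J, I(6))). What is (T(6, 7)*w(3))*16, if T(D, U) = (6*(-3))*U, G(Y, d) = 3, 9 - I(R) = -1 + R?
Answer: -145152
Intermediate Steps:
I(R) = 10 - R (I(R) = 9 - (-1 + R) = 9 + (1 - R) = 10 - R)
T(D, U) = -18*U
w(J) = 36 + 12*J (w(J) = -(-12)*(J + 3) = -(-12)*(3 + J) = -3*(-12 - 4*J) = 36 + 12*J)
(T(6, 7)*w(3))*16 = ((-18*7)*(36 + 12*3))*16 = -126*(36 + 36)*16 = -126*72*16 = -9072*16 = -145152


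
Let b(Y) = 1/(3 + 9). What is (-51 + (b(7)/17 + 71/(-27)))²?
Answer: 9693387025/3370896 ≈ 2875.6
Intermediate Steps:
b(Y) = 1/12
(-51 + (b(7)/17 + 71/(-27)))² = (-51 + ((1/12)/17 + 71/(-27)))² = (-51 + ((1/12)*(1/17) + 71*(-1/27)))² = (-51 + (1/204 - 71/27))² = (-51 - 4819/1836)² = (-98455/1836)² = 9693387025/3370896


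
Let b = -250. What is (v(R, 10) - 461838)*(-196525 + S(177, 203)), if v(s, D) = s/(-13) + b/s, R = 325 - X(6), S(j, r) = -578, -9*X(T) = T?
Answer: 1156232287407193/12701 ≈ 9.1035e+10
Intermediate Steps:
X(T) = -T/9
R = 977/3 (R = 325 - (-1)*6/9 = 325 - 1*(-2/3) = 325 + 2/3 = 977/3 ≈ 325.67)
v(s, D) = -250/s - s/13 (v(s, D) = s/(-13) - 250/s = s*(-1/13) - 250/s = -s/13 - 250/s = -250/s - s/13)
(v(R, 10) - 461838)*(-196525 + S(177, 203)) = ((-250/977/3 - 1/13*977/3) - 461838)*(-196525 - 578) = ((-250*3/977 - 977/39) - 461838)*(-197103) = ((-750/977 - 977/39) - 461838)*(-197103) = (-983779/38103 - 461838)*(-197103) = -17598397093/38103*(-197103) = 1156232287407193/12701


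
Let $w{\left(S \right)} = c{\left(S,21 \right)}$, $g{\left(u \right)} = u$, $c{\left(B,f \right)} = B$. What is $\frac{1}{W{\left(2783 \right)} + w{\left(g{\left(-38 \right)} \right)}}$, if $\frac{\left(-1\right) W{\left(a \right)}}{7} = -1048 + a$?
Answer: $- \frac{1}{12183} \approx -8.2082 \cdot 10^{-5}$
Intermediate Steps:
$w{\left(S \right)} = S$
$W{\left(a \right)} = 7336 - 7 a$ ($W{\left(a \right)} = - 7 \left(-1048 + a\right) = 7336 - 7 a$)
$\frac{1}{W{\left(2783 \right)} + w{\left(g{\left(-38 \right)} \right)}} = \frac{1}{\left(7336 - 19481\right) - 38} = \frac{1}{-12145 - 38} = \frac{1}{-12183} = - \frac{1}{12183}$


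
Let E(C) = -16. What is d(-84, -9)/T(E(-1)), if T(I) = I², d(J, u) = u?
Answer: -9/256 ≈ -0.035156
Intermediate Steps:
d(-84, -9)/T(E(-1)) = -9/((-16)²) = -9/256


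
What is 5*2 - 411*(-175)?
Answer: 71935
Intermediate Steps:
5*2 - 411*(-175) = 10 + 71925 = 71935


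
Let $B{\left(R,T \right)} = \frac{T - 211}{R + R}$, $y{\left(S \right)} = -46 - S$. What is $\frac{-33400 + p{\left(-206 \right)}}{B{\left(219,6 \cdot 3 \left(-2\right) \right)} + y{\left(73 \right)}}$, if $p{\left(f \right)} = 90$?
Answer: $\frac{14589780}{52369} \approx 278.6$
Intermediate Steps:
$B{\left(R,T \right)} = \frac{-211 + T}{2 R}$
$\frac{-33400 + p{\left(-206 \right)}}{B{\left(219,6 \cdot 3 \left(-2\right) \right)} + y{\left(73 \right)}} = \frac{-33400 + 90}{\frac{-211 + 6 \cdot 3 \left(-2\right)}{2 \cdot 219} - 119} = - \frac{33310}{\frac{1}{2} \cdot \frac{1}{219} \left(-211 + 18 \left(-2\right)\right) - 119} = - \frac{33310}{\frac{1}{2} \cdot \frac{1}{219} \left(-211 - 36\right) - 119} = - \frac{33310}{\frac{1}{2} \cdot \frac{1}{219} \left(-247\right) - 119} = - \frac{33310}{- \frac{247}{438} - 119} = - \frac{33310}{- \frac{52369}{438}} = \left(-33310\right) \left(- \frac{438}{52369}\right) = \frac{14589780}{52369}$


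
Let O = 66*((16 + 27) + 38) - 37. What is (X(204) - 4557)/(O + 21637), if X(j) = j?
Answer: -1451/8982 ≈ -0.16155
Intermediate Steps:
O = 5309 (O = 66*(43 + 38) - 37 = 66*81 - 37 = 5346 - 37 = 5309)
(X(204) - 4557)/(O + 21637) = (204 - 4557)/(5309 + 21637) = -4353/26946 = -4353*1/26946 = -1451/8982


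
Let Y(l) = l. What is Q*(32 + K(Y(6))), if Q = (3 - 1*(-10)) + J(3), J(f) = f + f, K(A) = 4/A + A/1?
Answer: 2204/3 ≈ 734.67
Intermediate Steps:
K(A) = A + 4/A (K(A) = 4/A + A*1 = 4/A + A = A + 4/A)
J(f) = 2*f
Q = 19 (Q = (3 - 1*(-10)) + 2*3 = (3 + 10) + 6 = 13 + 6 = 19)
Q*(32 + K(Y(6))) = 19*(32 + (6 + 4/6)) = 19*(32 + (6 + 4*(⅙))) = 19*(32 + (6 + ⅔)) = 19*(32 + 20/3) = 19*(116/3) = 2204/3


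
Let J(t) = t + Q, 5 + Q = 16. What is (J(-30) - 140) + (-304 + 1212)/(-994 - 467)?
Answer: -233207/1461 ≈ -159.62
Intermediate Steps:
Q = 11 (Q = -5 + 16 = 11)
J(t) = 11 + t (J(t) = t + 11 = 11 + t)
(J(-30) - 140) + (-304 + 1212)/(-994 - 467) = ((11 - 30) - 140) + (-304 + 1212)/(-994 - 467) = (-19 - 140) + 908/(-1461) = -159 + 908*(-1/1461) = -159 - 908/1461 = -233207/1461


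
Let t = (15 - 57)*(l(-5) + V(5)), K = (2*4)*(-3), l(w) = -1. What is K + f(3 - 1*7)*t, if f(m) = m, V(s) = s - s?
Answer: -192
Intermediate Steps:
V(s) = 0
K = -24 (K = 8*(-3) = -24)
t = 42 (t = (15 - 57)*(-1 + 0) = -42*(-1) = 42)
K + f(3 - 1*7)*t = -24 + (3 - 1*7)*42 = -24 + (3 - 7)*42 = -24 - 4*42 = -24 - 168 = -192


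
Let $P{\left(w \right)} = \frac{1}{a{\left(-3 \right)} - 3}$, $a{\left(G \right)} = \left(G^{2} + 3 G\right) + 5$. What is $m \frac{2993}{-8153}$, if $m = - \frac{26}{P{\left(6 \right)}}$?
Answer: $\frac{155636}{8153} \approx 19.089$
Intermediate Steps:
$a{\left(G \right)} = 5 + G^{2} + 3 G$
$P{\left(w \right)} = \frac{1}{2}$ ($P{\left(w \right)} = \frac{1}{\left(5 + \left(-3\right)^{2} + 3 \left(-3\right)\right) - 3} = \frac{1}{\left(5 + 9 - 9\right) - 3} = \frac{1}{5 - 3} = \frac{1}{2}$)
$m = -52$ ($m = - 26 \frac{1}{\frac{1}{2}} = \left(-26\right) 2 = -52$)
$m \frac{2993}{-8153} = - 52 \frac{2993}{-8153} = - 52 \cdot 2993 \left(- \frac{1}{8153}\right) = \left(-52\right) \left(- \frac{2993}{8153}\right) = \frac{155636}{8153}$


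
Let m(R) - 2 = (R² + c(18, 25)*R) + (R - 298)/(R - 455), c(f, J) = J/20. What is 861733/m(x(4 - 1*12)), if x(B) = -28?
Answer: 416217039/363059 ≈ 1146.4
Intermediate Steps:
c(f, J) = J/20 (c(f, J) = J*(1/20) = J/20)
m(R) = 2 + R² + 5*R/4 + (-298 + R)/(-455 + R) (m(R) = 2 + ((R² + ((1/20)*25)*R) + (R - 298)/(R - 455)) = 2 + ((R² + 5*R/4) + (-298 + R)/(-455 + R)) = 2 + (R² + 5*R/4 + (-298 + R)/(-455 + R)) = 2 + R² + 5*R/4 + (-298 + R)/(-455 + R))
861733/m(x(4 - 1*12)) = 861733/(((-4832 - 2263*(-28) - 1815*(-28)² + 4*(-28)³)/(4*(-455 - 28)))) = 861733/(((¼)*(-4832 + 63364 - 1815*784 + 4*(-21952))/(-483))) = 861733/(((¼)*(-1/483)*(-4832 + 63364 - 1422960 - 87808))) = 861733/(((¼)*(-1/483)*(-1452236))) = 861733/(363059/483) = 861733*(483/363059) = 416217039/363059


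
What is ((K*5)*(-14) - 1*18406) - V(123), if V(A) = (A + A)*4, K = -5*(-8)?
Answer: -22190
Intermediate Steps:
K = 40
V(A) = 8*A (V(A) = (2*A)*4 = 8*A)
((K*5)*(-14) - 1*18406) - V(123) = ((40*5)*(-14) - 1*18406) - 8*123 = (200*(-14) - 18406) - 1*984 = (-2800 - 18406) - 984 = -21206 - 984 = -22190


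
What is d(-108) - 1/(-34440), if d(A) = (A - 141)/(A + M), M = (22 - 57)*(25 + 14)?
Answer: 2859011/16910040 ≈ 0.16907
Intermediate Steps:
M = -1365 (M = -35*39 = -1365)
d(A) = (-141 + A)/(-1365 + A) (d(A) = (A - 141)/(A - 1365) = (-141 + A)/(-1365 + A))
d(-108) - 1/(-34440) = (-141 - 108)/(-1365 - 108) - 1/(-34440) = -249/(-1473) - 1*(-1/34440) = -1/1473*(-249) + 1/34440 = 83/491 + 1/34440 = 2859011/16910040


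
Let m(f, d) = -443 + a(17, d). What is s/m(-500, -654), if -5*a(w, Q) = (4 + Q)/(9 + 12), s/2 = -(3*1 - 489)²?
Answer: 9920232/9173 ≈ 1081.5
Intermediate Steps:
s = -472392 (s = 2*(-(3*1 - 489)²) = 2*(-(3 - 489)²) = 2*(-1*(-486)²) = 2*(-1*236196) = 2*(-236196) = -472392)
a(w, Q) = -4/105 - Q/105 (a(w, Q) = -(4 + Q)/(5*(9 + 12)) = -(4 + Q)/(5*21) = -(4/21 + Q/21)/5 = -4/105 - Q/105)
m(f, d) = -46519/105 - d/105 (m(f, d) = -443 + (-4/105 - d/105) = -46519/105 - d/105)
s/m(-500, -654) = -472392/(-46519/105 - 1/105*(-654)) = -472392/(-46519/105 + 218/35) = -472392/(-9173/21) = -472392*(-21/9173) = 9920232/9173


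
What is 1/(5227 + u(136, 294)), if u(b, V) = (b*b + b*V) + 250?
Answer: 1/63957 ≈ 1.5636e-5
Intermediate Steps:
u(b, V) = 250 + b² + V*b (u(b, V) = (b² + V*b) + 250 = 250 + b² + V*b)
1/(5227 + u(136, 294)) = 1/(5227 + (250 + 136² + 294*136)) = 1/(5227 + (250 + 18496 + 39984)) = 1/(5227 + 58730) = 1/63957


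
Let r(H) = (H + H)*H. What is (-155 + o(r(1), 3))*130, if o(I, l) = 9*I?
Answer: -17810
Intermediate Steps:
r(H) = 2*H² (r(H) = (2*H)*H = 2*H²)
(-155 + o(r(1), 3))*130 = (-155 + 9*(2*1²))*130 = (-155 + 9*(2*1))*130 = (-155 + 9*2)*130 = (-155 + 18)*130 = -137*130 = -17810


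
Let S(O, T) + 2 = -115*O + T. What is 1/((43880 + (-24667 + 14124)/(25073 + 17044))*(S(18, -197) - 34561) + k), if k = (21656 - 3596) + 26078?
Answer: -42117/68063053287964 ≈ -6.1879e-10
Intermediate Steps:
S(O, T) = -2 + T - 115*O (S(O, T) = -2 + (-115*O + T) = -2 + (T - 115*O) = -2 + T - 115*O)
k = 44138 (k = 18060 + 26078 = 44138)
1/((43880 + (-24667 + 14124)/(25073 + 17044))*(S(18, -197) - 34561) + k) = 1/((43880 + (-24667 + 14124)/(25073 + 17044))*((-2 - 197 - 115*18) - 34561) + 44138) = 1/((43880 - 10543/42117)*((-2 - 197 - 2070) - 34561) + 44138) = 1/((43880 - 10543*1/42117)*(-2269 - 34561) + 44138) = 1/((43880 - 10543/42117)*(-36830) + 44138) = 1/((1848083417/42117)*(-36830) + 44138) = 1/(-68064912248110/42117 + 44138) = 1/(-68063053287964/42117) = -42117/68063053287964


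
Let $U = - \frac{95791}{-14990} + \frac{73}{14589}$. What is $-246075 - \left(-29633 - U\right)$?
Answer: $- \frac{47332109757451}{218689110} \approx -2.1644 \cdot 10^{5}$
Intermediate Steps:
$U = \frac{1398589169}{218689110}$ ($U = \left(-95791\right) \left(- \frac{1}{14990}\right) + 73 \cdot \frac{1}{14589} = \frac{95791}{14990} + \frac{73}{14589} = \frac{1398589169}{218689110} \approx 6.3953$)
$-246075 - \left(-29633 - U\right) = -246075 - \left(-29633 - \frac{1398589169}{218689110}\right) = -246075 - - \frac{6481812985799}{218689110} = -246075 + \frac{6481812985799}{218689110} = - \frac{47332109757451}{218689110}$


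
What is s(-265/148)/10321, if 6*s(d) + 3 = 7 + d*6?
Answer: -499/4582524 ≈ -0.00010889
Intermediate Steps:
s(d) = 2/3 + d (s(d) = -1/2 + (7 + d*6)/6 = -1/2 + (7 + 6*d)/6 = -1/2 + (7/6 + d) = 2/3 + d)
s(-265/148)/10321 = (2/3 - 265/148)/10321 = (2/3 - 265*1/148)*(1/10321) = (2/3 - 265/148)*(1/10321) = -499/444*1/10321 = -499/4582524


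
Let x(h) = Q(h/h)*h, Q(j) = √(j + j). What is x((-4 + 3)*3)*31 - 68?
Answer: -68 - 93*√2 ≈ -199.52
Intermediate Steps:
Q(j) = √2*√j (Q(j) = √(2*j) = √2*√j)
x(h) = h*√2 (x(h) = (√2*√(h/h))*h = (√2*√1)*h = (√2*1)*h = √2*h = h*√2)
x((-4 + 3)*3)*31 - 68 = (((-4 + 3)*3)*√2)*31 - 68 = ((-1*3)*√2)*31 - 68 = -3*√2*31 - 68 = -93*√2 - 68 = -68 - 93*√2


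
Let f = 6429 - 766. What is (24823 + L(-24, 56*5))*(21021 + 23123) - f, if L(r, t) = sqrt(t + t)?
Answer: 1095780849 + 176576*sqrt(35) ≈ 1.0968e+9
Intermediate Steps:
L(r, t) = sqrt(2)*sqrt(t) (L(r, t) = sqrt(2*t) = sqrt(2)*sqrt(t))
f = 5663
(24823 + L(-24, 56*5))*(21021 + 23123) - f = (24823 + sqrt(2)*sqrt(56*5))*(21021 + 23123) - 1*5663 = (24823 + sqrt(2)*sqrt(280))*44144 - 5663 = (24823 + sqrt(2)*(2*sqrt(70)))*44144 - 5663 = (24823 + 4*sqrt(35))*44144 - 5663 = (1095786512 + 176576*sqrt(35)) - 5663 = 1095780849 + 176576*sqrt(35)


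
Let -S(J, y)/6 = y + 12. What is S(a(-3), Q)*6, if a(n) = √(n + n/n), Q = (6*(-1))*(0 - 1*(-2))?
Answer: 0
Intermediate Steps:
Q = -12 (Q = -6*(0 + 2) = -6*2 = -12)
a(n) = √(1 + n) (a(n) = √(n + 1) = √(1 + n))
S(J, y) = -72 - 6*y (S(J, y) = -6*(y + 12) = -6*(12 + y) = -72 - 6*y)
S(a(-3), Q)*6 = (-72 - 6*(-12))*6 = (-72 + 72)*6 = 0*6 = 0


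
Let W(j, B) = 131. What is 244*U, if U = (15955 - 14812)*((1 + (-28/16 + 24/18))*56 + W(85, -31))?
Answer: 45645324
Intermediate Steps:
U = 187071 (U = (15955 - 14812)*((1 + (-28/16 + 24/18))*56 + 131) = 1143*((1 + (-28*1/16 + 24*(1/18)))*56 + 131) = 1143*((1 + (-7/4 + 4/3))*56 + 131) = 1143*((1 - 5/12)*56 + 131) = 1143*((7/12)*56 + 131) = 1143*(98/3 + 131) = 1143*(491/3) = 187071)
244*U = 244*187071 = 45645324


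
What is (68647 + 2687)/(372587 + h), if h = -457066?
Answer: -71334/84479 ≈ -0.84440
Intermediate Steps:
(68647 + 2687)/(372587 + h) = (68647 + 2687)/(372587 - 457066) = 71334/(-84479) = 71334*(-1/84479) = -71334/84479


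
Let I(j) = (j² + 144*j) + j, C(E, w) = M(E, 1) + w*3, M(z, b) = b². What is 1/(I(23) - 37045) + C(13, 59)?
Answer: 5906217/33181 ≈ 178.00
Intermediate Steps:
C(E, w) = 1 + 3*w (C(E, w) = 1² + w*3 = 1 + 3*w)
I(j) = j² + 145*j
1/(I(23) - 37045) + C(13, 59) = 1/(23*(145 + 23) - 37045) + (1 + 3*59) = 1/(23*168 - 37045) + (1 + 177) = 1/(3864 - 37045) + 178 = 1/(-33181) + 178 = -1/33181 + 178 = 5906217/33181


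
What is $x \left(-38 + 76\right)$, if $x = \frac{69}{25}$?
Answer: $\frac{2622}{25} \approx 104.88$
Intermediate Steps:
$x = \frac{69}{25}$ ($x = 69 \cdot \frac{1}{25} = \frac{69}{25} \approx 2.76$)
$x \left(-38 + 76\right) = \frac{69 \left(-38 + 76\right)}{25} = \frac{69}{25} \cdot 38 = \frac{2622}{25}$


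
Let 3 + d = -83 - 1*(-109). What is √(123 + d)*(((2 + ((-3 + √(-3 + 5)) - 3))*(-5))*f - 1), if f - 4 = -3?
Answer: √146*(19 - 5*√2) ≈ 144.14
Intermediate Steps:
f = 1 (f = 4 - 3 = 1)
d = 23 (d = -3 + (-83 - 1*(-109)) = -3 + (-83 + 109) = -3 + 26 = 23)
√(123 + d)*(((2 + ((-3 + √(-3 + 5)) - 3))*(-5))*f - 1) = √(123 + 23)*(((2 + ((-3 + √(-3 + 5)) - 3))*(-5))*1 - 1) = √146*(((2 + ((-3 + √2) - 3))*(-5))*1 - 1) = √146*(((2 + (-6 + √2))*(-5))*1 - 1) = √146*(((-4 + √2)*(-5))*1 - 1) = √146*((20 - 5*√2)*1 - 1) = √146*((20 - 5*√2) - 1) = √146*(19 - 5*√2)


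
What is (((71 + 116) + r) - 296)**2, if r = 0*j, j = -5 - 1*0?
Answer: 11881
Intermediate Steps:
j = -5 (j = -5 + 0 = -5)
r = 0 (r = 0*(-5) = 0)
(((71 + 116) + r) - 296)**2 = (((71 + 116) + 0) - 296)**2 = ((187 + 0) - 296)**2 = (187 - 296)**2 = (-109)**2 = 11881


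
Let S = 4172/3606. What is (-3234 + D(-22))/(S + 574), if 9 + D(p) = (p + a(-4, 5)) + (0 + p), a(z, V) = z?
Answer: -5933673/1037008 ≈ -5.7219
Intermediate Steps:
S = 2086/1803 (S = 4172*(1/3606) = 2086/1803 ≈ 1.1570)
D(p) = -13 + 2*p (D(p) = -9 + ((p - 4) + (0 + p)) = -9 + ((-4 + p) + p) = -9 + (-4 + 2*p) = -13 + 2*p)
(-3234 + D(-22))/(S + 574) = (-3234 + (-13 + 2*(-22)))/(2086/1803 + 574) = (-3234 + (-13 - 44))/(1037008/1803) = (-3234 - 57)*(1803/1037008) = -3291*1803/1037008 = -5933673/1037008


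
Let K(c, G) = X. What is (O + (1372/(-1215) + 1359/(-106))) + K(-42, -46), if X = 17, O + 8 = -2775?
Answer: -358029757/128790 ≈ -2779.9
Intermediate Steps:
O = -2783 (O = -8 - 2775 = -2783)
K(c, G) = 17
(O + (1372/(-1215) + 1359/(-106))) + K(-42, -46) = (-2783 + (1372/(-1215) + 1359/(-106))) + 17 = (-2783 + (1372*(-1/1215) + 1359*(-1/106))) + 17 = (-2783 + (-1372/1215 - 1359/106)) + 17 = (-2783 - 1796617/128790) + 17 = -360219187/128790 + 17 = -358029757/128790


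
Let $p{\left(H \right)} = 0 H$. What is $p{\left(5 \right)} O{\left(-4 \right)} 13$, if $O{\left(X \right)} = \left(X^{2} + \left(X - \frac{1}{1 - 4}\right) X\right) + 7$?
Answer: $0$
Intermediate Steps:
$O{\left(X \right)} = 7 + X^{2} + X \left(\frac{1}{3} + X\right)$ ($O{\left(X \right)} = \left(X^{2} + \left(X - \frac{1}{-3}\right) X\right) + 7 = \left(X^{2} + \left(X - - \frac{1}{3}\right) X\right) + 7 = \left(X^{2} + \left(X + \frac{1}{3}\right) X\right) + 7 = \left(X^{2} + \left(\frac{1}{3} + X\right) X\right) + 7 = \left(X^{2} + X \left(\frac{1}{3} + X\right)\right) + 7 = 7 + X^{2} + X \left(\frac{1}{3} + X\right)$)
$p{\left(H \right)} = 0$
$p{\left(5 \right)} O{\left(-4 \right)} 13 = 0 \left(7 + 2 \left(-4\right)^{2} + \frac{1}{3} \left(-4\right)\right) 13 = 0 \left(7 + 2 \cdot 16 - \frac{4}{3}\right) 13 = 0 \left(7 + 32 - \frac{4}{3}\right) 13 = 0 \cdot \frac{113}{3} \cdot 13 = 0 \cdot 13 = 0$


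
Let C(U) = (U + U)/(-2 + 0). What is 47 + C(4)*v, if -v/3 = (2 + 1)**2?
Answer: 155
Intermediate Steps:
C(U) = -U (C(U) = (2*U)/(-2) = (2*U)*(-1/2) = -U)
v = -27 (v = -3*(2 + 1)**2 = -3*3**2 = -3*9 = -27)
47 + C(4)*v = 47 - 1*4*(-27) = 47 - 4*(-27) = 47 + 108 = 155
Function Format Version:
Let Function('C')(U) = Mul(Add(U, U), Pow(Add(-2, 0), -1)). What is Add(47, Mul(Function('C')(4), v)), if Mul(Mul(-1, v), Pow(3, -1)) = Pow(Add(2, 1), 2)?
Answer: 155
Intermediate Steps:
Function('C')(U) = Mul(-1, U) (Function('C')(U) = Mul(Mul(2, U), Pow(-2, -1)) = Mul(Mul(2, U), Rational(-1, 2)) = Mul(-1, U))
v = -27 (v = Mul(-3, Pow(Add(2, 1), 2)) = Mul(-3, Pow(3, 2)) = Mul(-3, 9) = -27)
Add(47, Mul(Function('C')(4), v)) = Add(47, Mul(Mul(-1, 4), -27)) = Add(47, Mul(-4, -27)) = Add(47, 108) = 155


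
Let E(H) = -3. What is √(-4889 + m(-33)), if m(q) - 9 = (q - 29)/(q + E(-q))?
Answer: I*√175618/6 ≈ 69.845*I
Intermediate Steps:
m(q) = 9 + (-29 + q)/(-3 + q) (m(q) = 9 + (q - 29)/(q - 3) = 9 + (-29 + q)/(-3 + q))
√(-4889 + m(-33)) = √(-4889 + 2*(-28 + 5*(-33))/(-3 - 33)) = √(-4889 + 2*(-28 - 165)/(-36)) = √(-4889 + 2*(-1/36)*(-193)) = √(-4889 + 193/18) = √(-87809/18) = I*√175618/6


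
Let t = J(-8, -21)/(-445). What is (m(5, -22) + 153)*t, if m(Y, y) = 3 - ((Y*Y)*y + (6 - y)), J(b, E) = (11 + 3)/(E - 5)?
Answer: 4746/5785 ≈ 0.82040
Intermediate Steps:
J(b, E) = 14/(-5 + E)
m(Y, y) = -3 + y - y*Y**2 (m(Y, y) = 3 - (Y**2*y + (6 - y)) = 3 - (y*Y**2 + (6 - y)) = 3 - (6 - y + y*Y**2) = 3 + (-6 + y - y*Y**2) = -3 + y - y*Y**2)
t = 7/5785 (t = (14/(-5 - 21))/(-445) = (14/(-26))*(-1/445) = (14*(-1/26))*(-1/445) = -7/13*(-1/445) = 7/5785 ≈ 0.0012100)
(m(5, -22) + 153)*t = ((-3 - 22 - 1*(-22)*5**2) + 153)*(7/5785) = ((-3 - 22 - 1*(-22)*25) + 153)*(7/5785) = ((-3 - 22 + 550) + 153)*(7/5785) = (525 + 153)*(7/5785) = 678*(7/5785) = 4746/5785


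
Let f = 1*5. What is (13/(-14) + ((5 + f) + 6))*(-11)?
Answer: -2321/14 ≈ -165.79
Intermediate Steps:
f = 5
(13/(-14) + ((5 + f) + 6))*(-11) = (13/(-14) + ((5 + 5) + 6))*(-11) = (13*(-1/14) + (10 + 6))*(-11) = (-13/14 + 16)*(-11) = (211/14)*(-11) = -2321/14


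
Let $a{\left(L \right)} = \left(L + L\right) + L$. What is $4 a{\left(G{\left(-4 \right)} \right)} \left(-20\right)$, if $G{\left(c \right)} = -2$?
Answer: $480$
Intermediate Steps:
$a{\left(L \right)} = 3 L$ ($a{\left(L \right)} = 2 L + L = 3 L$)
$4 a{\left(G{\left(-4 \right)} \right)} \left(-20\right) = 4 \cdot 3 \left(-2\right) \left(-20\right) = 4 \left(-6\right) \left(-20\right) = \left(-24\right) \left(-20\right) = 480$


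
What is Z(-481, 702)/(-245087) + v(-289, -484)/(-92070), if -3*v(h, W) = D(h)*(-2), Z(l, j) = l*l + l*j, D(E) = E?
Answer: 14751529748/33847740135 ≈ 0.43582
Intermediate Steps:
Z(l, j) = l² + j*l
v(h, W) = 2*h/3 (v(h, W) = -h*(-2)/3 = -(-2)*h/3 = 2*h/3)
Z(-481, 702)/(-245087) + v(-289, -484)/(-92070) = -481*(702 - 481)/(-245087) + ((⅔)*(-289))/(-92070) = -481*221*(-1/245087) - 578/3*(-1/92070) = -106301*(-1/245087) + 289/138105 = 106301/245087 + 289/138105 = 14751529748/33847740135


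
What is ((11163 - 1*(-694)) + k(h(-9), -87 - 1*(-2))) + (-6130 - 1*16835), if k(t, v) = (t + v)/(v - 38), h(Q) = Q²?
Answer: -1366280/123 ≈ -11108.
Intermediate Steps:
k(t, v) = (t + v)/(-38 + v)
((11163 - 1*(-694)) + k(h(-9), -87 - 1*(-2))) + (-6130 - 1*16835) = ((11163 - 1*(-694)) + ((-9)² + (-87 - 1*(-2)))/(-38 + (-87 - 1*(-2)))) + (-6130 - 1*16835) = ((11163 + 694) + (81 + (-87 + 2))/(-38 + (-87 + 2))) + (-6130 - 16835) = (11857 + (81 - 85)/(-38 - 85)) - 22965 = (11857 - 4/(-123)) - 22965 = (11857 - 1/123*(-4)) - 22965 = (11857 + 4/123) - 22965 = 1458415/123 - 22965 = -1366280/123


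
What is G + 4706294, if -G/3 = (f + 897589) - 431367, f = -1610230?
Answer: 8138318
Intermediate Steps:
G = 3432024 (G = -3*((-1610230 + 897589) - 431367) = -3*(-712641 - 431367) = -3*(-1144008) = 3432024)
G + 4706294 = 3432024 + 4706294 = 8138318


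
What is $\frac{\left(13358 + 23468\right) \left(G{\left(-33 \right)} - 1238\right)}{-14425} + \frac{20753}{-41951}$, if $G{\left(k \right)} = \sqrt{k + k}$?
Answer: $\frac{1912271395163}{605143175} - \frac{36826 i \sqrt{66}}{14425} \approx 3160.0 - 20.74 i$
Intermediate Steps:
$G{\left(k \right)} = \sqrt{2} \sqrt{k}$ ($G{\left(k \right)} = \sqrt{2 k} = \sqrt{2} \sqrt{k}$)
$\frac{\left(13358 + 23468\right) \left(G{\left(-33 \right)} - 1238\right)}{-14425} + \frac{20753}{-41951} = \frac{\left(13358 + 23468\right) \left(\sqrt{2} \sqrt{-33} - 1238\right)}{-14425} + \frac{20753}{-41951} = 36826 \left(\sqrt{2} i \sqrt{33} - 1238\right) \left(- \frac{1}{14425}\right) + 20753 \left(- \frac{1}{41951}\right) = 36826 \left(i \sqrt{66} - 1238\right) \left(- \frac{1}{14425}\right) - \frac{20753}{41951} = 36826 \left(-1238 + i \sqrt{66}\right) \left(- \frac{1}{14425}\right) - \frac{20753}{41951} = \left(-45590588 + 36826 i \sqrt{66}\right) \left(- \frac{1}{14425}\right) - \frac{20753}{41951} = \left(\frac{45590588}{14425} - \frac{36826 i \sqrt{66}}{14425}\right) - \frac{20753}{41951} = \frac{1912271395163}{605143175} - \frac{36826 i \sqrt{66}}{14425}$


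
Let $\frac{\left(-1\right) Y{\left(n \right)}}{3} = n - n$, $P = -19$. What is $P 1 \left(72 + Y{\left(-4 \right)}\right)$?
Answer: $-1368$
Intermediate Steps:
$Y{\left(n \right)} = 0$ ($Y{\left(n \right)} = - 3 \left(n - n\right) = \left(-3\right) 0 = 0$)
$P 1 \left(72 + Y{\left(-4 \right)}\right) = \left(-19\right) 1 \left(72 + 0\right) = \left(-19\right) 72 = -1368$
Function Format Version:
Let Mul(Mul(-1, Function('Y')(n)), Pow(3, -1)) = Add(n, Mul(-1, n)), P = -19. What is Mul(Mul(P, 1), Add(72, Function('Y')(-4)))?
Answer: -1368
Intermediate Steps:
Function('Y')(n) = 0 (Function('Y')(n) = Mul(-3, Add(n, Mul(-1, n))) = Mul(-3, 0) = 0)
Mul(Mul(P, 1), Add(72, Function('Y')(-4))) = Mul(Mul(-19, 1), Add(72, 0)) = Mul(-19, 72) = -1368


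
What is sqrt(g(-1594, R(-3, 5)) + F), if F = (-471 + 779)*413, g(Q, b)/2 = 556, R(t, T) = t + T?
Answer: 34*sqrt(111) ≈ 358.21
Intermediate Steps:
R(t, T) = T + t
g(Q, b) = 1112 (g(Q, b) = 2*556 = 1112)
F = 127204 (F = 308*413 = 127204)
sqrt(g(-1594, R(-3, 5)) + F) = sqrt(1112 + 127204) = sqrt(128316) = 34*sqrt(111)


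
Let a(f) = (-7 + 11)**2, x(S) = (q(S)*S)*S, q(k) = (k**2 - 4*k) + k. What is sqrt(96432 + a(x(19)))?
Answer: 8*sqrt(1507) ≈ 310.56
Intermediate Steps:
q(k) = k**2 - 3*k
x(S) = S**3*(-3 + S) (x(S) = ((S*(-3 + S))*S)*S = (S**2*(-3 + S))*S = S**3*(-3 + S))
a(f) = 16 (a(f) = 4**2 = 16)
sqrt(96432 + a(x(19))) = sqrt(96432 + 16) = sqrt(96448) = 8*sqrt(1507)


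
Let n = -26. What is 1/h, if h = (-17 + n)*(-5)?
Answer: 1/215 ≈ 0.0046512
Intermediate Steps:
h = 215 (h = (-17 - 26)*(-5) = -43*(-5) = 215)
1/h = 1/215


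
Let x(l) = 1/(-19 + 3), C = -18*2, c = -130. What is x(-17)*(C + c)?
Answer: 83/8 ≈ 10.375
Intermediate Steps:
C = -36
x(l) = -1/16 (x(l) = 1/(-16) = -1/16)
x(-17)*(C + c) = -(-36 - 130)/16 = -1/16*(-166) = 83/8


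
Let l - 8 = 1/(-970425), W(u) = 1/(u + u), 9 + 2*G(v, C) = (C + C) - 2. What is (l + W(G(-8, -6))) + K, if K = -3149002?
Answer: -70284838526798/22319775 ≈ -3.1490e+6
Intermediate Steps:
G(v, C) = -11/2 + C (G(v, C) = -9/2 + ((C + C) - 2)/2 = -9/2 + (2*C - 2)/2 = -9/2 + (-2 + 2*C)/2 = -9/2 + (-1 + C) = -11/2 + C)
W(u) = 1/(2*u)
l = 7763399/970425 (l = 8 + 1/(-970425) = 8 - 1/970425 = 7763399/970425 ≈ 8.0000)
(l + W(G(-8, -6))) + K = (7763399/970425 + 1/(2*(-11/2 - 6))) - 3149002 = (7763399/970425 + 1/(2*(-23/2))) - 3149002 = (7763399/970425 + (½)*(-2/23)) - 3149002 = (7763399/970425 - 1/23) - 3149002 = 177587752/22319775 - 3149002 = -70284838526798/22319775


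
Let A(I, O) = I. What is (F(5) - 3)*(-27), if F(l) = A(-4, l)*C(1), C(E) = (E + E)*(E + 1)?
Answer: 513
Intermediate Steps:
C(E) = 2*E*(1 + E) (C(E) = (2*E)*(1 + E) = 2*E*(1 + E))
F(l) = -16 (F(l) = -8*(1 + 1) = -8*2 = -4*4 = -16)
(F(5) - 3)*(-27) = (-16 - 3)*(-27) = -19*(-27) = 513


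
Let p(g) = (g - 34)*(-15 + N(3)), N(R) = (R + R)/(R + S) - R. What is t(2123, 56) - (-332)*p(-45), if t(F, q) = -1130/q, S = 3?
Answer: 12483963/28 ≈ 4.4586e+5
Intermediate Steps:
N(R) = -R + 2*R/(3 + R) (N(R) = (R + R)/(R + 3) - R = (2*R)/(3 + R) - R = 2*R/(3 + R) - R = -R + 2*R/(3 + R))
p(g) = 578 - 17*g (p(g) = (g - 34)*(-15 - 1*3*(1 + 3)/(3 + 3)) = (-34 + g)*(-15 - 1*3*4/6) = (-34 + g)*(-15 - 1*3*1/6*4) = (-34 + g)*(-15 - 2) = (-34 + g)*(-17) = 578 - 17*g)
t(2123, 56) - (-332)*p(-45) = -1130/56 - (-332)*(578 - 17*(-45)) = -1130*1/56 - (-332)*(578 + 765) = -565/28 - (-332)*1343 = -565/28 - 1*(-445876) = -565/28 + 445876 = 12483963/28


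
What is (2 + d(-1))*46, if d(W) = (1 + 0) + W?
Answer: 92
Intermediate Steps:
d(W) = 1 + W
(2 + d(-1))*46 = (2 + (1 - 1))*46 = (2 + 0)*46 = 2*46 = 92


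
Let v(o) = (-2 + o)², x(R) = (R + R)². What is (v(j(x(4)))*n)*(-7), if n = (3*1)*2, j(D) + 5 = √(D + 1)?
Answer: -4788 + 588*√65 ≈ -47.392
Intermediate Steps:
x(R) = 4*R² (x(R) = (2*R)² = 4*R²)
j(D) = -5 + √(1 + D) (j(D) = -5 + √(D + 1) = -5 + √(1 + D))
n = 6 (n = 3*2 = 6)
(v(j(x(4)))*n)*(-7) = ((-2 + (-5 + √(1 + 4*4²)))²*6)*(-7) = ((-2 + (-5 + √(1 + 4*16)))²*6)*(-7) = ((-2 + (-5 + √(1 + 64)))²*6)*(-7) = ((-2 + (-5 + √65))²*6)*(-7) = ((-7 + √65)²*6)*(-7) = (6*(-7 + √65)²)*(-7) = -42*(-7 + √65)²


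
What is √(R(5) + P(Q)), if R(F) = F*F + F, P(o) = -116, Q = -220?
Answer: I*√86 ≈ 9.2736*I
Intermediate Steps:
R(F) = F + F² (R(F) = F² + F = F + F²)
√(R(5) + P(Q)) = √(5*(1 + 5) - 116) = √(5*6 - 116) = √(30 - 116) = √(-86) = I*√86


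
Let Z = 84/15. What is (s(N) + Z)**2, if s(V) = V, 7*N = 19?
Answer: 84681/1225 ≈ 69.127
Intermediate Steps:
N = 19/7 (N = (1/7)*19 = 19/7 ≈ 2.7143)
Z = 28/5 (Z = 84*(1/15) = 28/5 ≈ 5.6000)
(s(N) + Z)**2 = (19/7 + 28/5)**2 = (291/35)**2 = 84681/1225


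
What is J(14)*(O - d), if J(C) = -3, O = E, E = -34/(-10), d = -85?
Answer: -1326/5 ≈ -265.20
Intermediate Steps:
E = 17/5 (E = -34*(-⅒) = 17/5 ≈ 3.4000)
O = 17/5 ≈ 3.4000
J(14)*(O - d) = -3*(17/5 - 1*(-85)) = -3*(17/5 + 85) = -3*442/5 = -1326/5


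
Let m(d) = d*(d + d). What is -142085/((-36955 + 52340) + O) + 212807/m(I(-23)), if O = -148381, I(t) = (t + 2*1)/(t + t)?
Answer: 203701267063/398988 ≈ 5.1055e+5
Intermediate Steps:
I(t) = (2 + t)/(2*t) (I(t) = (t + 2)/((2*t)) = (2 + t)*(1/(2*t)) = (2 + t)/(2*t))
m(d) = 2*d² (m(d) = d*(2*d) = 2*d²)
-142085/((-36955 + 52340) + O) + 212807/m(I(-23)) = -142085/((-36955 + 52340) - 148381) + 212807/((2*((½)*(2 - 23)/(-23))²)) = -142085/(15385 - 148381) + 212807/((2*((½)*(-1/23)*(-21))²)) = -142085/(-132996) + 212807/((2*(21/46)²)) = -142085*(-1/132996) + 212807/((2*(441/2116))) = 142085/132996 + 212807/(441/1058) = 142085/132996 + 212807*(1058/441) = 142085/132996 + 4594894/9 = 203701267063/398988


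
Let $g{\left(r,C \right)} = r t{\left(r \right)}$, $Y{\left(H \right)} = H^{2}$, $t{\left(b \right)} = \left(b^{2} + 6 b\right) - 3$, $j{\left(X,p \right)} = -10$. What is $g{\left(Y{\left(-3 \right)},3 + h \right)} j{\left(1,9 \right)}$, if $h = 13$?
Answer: $-11880$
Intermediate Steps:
$t{\left(b \right)} = -3 + b^{2} + 6 b$
$g{\left(r,C \right)} = r \left(-3 + r^{2} + 6 r\right)$
$g{\left(Y{\left(-3 \right)},3 + h \right)} j{\left(1,9 \right)} = \left(-3\right)^{2} \left(-3 + \left(\left(-3\right)^{2}\right)^{2} + 6 \left(-3\right)^{2}\right) \left(-10\right) = 9 \left(-3 + 9^{2} + 6 \cdot 9\right) \left(-10\right) = 9 \left(-3 + 81 + 54\right) \left(-10\right) = 9 \cdot 132 \left(-10\right) = 1188 \left(-10\right) = -11880$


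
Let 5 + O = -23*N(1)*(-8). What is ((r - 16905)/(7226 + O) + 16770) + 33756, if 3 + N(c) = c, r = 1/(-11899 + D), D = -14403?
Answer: 9106745905445/180247606 ≈ 50524.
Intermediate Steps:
r = -1/26302 (r = 1/(-11899 - 14403) = 1/(-26302) = -1/26302 ≈ -3.8020e-5)
N(c) = -3 + c
O = -373 (O = -5 - 23*(-3 + 1)*(-8) = -5 - 23*(-2)*(-8) = -5 + 46*(-8) = -5 - 368 = -373)
((r - 16905)/(7226 + O) + 16770) + 33756 = ((-1/26302 - 16905)/(7226 - 373) + 16770) + 33756 = (-444635311/26302/6853 + 16770) + 33756 = (-444635311/26302*1/6853 + 16770) + 33756 = (-444635311/180247606 + 16770) + 33756 = 3022307717309/180247606 + 33756 = 9106745905445/180247606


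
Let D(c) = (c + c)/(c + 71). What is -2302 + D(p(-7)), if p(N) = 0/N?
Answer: -2302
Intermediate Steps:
p(N) = 0
D(c) = 2*c/(71 + c) (D(c) = (2*c)/(71 + c) = 2*c/(71 + c))
-2302 + D(p(-7)) = -2302 + 2*0/(71 + 0) = -2302 + 2*0/71 = -2302 + 2*0*(1/71) = -2302 + 0 = -2302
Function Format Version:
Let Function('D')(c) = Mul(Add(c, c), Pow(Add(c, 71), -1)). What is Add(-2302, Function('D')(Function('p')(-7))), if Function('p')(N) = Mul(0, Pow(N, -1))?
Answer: -2302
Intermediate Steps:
Function('p')(N) = 0
Function('D')(c) = Mul(2, c, Pow(Add(71, c), -1)) (Function('D')(c) = Mul(Mul(2, c), Pow(Add(71, c), -1)) = Mul(2, c, Pow(Add(71, c), -1)))
Add(-2302, Function('D')(Function('p')(-7))) = Add(-2302, Mul(2, 0, Pow(Add(71, 0), -1))) = Add(-2302, Mul(2, 0, Pow(71, -1))) = Add(-2302, Mul(2, 0, Rational(1, 71))) = Add(-2302, 0) = -2302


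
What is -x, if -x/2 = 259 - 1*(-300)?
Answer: 1118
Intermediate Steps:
x = -1118 (x = -2*(259 - 1*(-300)) = -2*(259 + 300) = -2*559 = -1118)
-x = -1*(-1118) = 1118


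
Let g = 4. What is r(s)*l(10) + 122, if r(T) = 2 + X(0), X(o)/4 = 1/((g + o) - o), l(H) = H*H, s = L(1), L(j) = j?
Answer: 422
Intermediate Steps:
s = 1
l(H) = H²
X(o) = 1 (X(o) = 4/((4 + o) - o) = 4/4 = 4*(¼) = 1)
r(T) = 3 (r(T) = 2 + 1 = 3)
r(s)*l(10) + 122 = 3*10² + 122 = 3*100 + 122 = 300 + 122 = 422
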